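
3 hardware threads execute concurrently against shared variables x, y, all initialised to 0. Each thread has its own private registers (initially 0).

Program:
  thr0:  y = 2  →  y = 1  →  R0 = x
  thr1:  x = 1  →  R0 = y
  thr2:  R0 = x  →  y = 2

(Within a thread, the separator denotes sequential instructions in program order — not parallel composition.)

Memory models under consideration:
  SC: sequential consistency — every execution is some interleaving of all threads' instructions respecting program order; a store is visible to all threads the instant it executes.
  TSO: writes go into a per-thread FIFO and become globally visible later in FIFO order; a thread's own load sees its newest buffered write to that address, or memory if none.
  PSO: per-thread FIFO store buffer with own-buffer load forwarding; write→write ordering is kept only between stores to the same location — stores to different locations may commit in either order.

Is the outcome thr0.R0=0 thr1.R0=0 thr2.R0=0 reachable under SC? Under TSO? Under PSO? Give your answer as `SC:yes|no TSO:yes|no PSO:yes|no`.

outcome vector order: (thr0.R0,thr1.R0,thr2.R0)
SC (10): (0,1,0), (0,1,1), (0,2,0), (0,2,1), (1,0,0), (1,0,1), (1,1,0), (1,1,1), (1,2,0), (1,2,1)
TSO (12): (0,0,0), (0,0,1), (0,1,0), (0,1,1), (0,2,0), (0,2,1), (1,0,0), (1,0,1), (1,1,0), (1,1,1), (1,2,0), (1,2,1)
PSO (12): (0,0,0), (0,0,1), (0,1,0), (0,1,1), (0,2,0), (0,2,1), (1,0,0), (1,0,1), (1,1,0), (1,1,1), (1,2,0), (1,2,1)
target (0,0,0) ∈ {TSO,PSO}

SC:no TSO:yes PSO:yes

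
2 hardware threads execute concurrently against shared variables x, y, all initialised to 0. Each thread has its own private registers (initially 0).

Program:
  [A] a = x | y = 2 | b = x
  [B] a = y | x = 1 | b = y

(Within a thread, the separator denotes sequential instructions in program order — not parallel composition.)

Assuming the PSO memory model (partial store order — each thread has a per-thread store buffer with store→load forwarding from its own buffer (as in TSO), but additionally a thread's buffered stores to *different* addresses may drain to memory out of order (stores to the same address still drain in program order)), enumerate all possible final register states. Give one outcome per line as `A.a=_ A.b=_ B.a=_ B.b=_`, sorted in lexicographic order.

outcome vector order: (A.a,A.b,B.a,B.b)
|PSO outcomes| = 8

A.a=0 A.b=0 B.a=0 B.b=0
A.a=0 A.b=0 B.a=0 B.b=2
A.a=0 A.b=0 B.a=2 B.b=2
A.a=0 A.b=1 B.a=0 B.b=0
A.a=0 A.b=1 B.a=0 B.b=2
A.a=0 A.b=1 B.a=2 B.b=2
A.a=1 A.b=1 B.a=0 B.b=0
A.a=1 A.b=1 B.a=0 B.b=2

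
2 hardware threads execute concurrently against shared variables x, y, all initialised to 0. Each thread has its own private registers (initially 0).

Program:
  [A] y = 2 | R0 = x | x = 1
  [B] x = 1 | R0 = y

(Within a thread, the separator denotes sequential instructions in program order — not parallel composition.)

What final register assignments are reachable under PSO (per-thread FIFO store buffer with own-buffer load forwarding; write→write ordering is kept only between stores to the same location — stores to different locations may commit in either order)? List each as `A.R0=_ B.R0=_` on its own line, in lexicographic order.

outcome vector order: (A.R0,B.R0)
|PSO outcomes| = 4

A.R0=0 B.R0=0
A.R0=0 B.R0=2
A.R0=1 B.R0=0
A.R0=1 B.R0=2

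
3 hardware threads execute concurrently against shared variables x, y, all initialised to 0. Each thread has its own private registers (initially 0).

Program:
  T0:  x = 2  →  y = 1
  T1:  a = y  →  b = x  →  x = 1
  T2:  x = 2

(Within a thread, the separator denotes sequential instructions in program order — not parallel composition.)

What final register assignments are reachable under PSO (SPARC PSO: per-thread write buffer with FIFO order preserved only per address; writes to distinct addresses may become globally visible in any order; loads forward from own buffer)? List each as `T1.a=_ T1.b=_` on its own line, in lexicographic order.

outcome vector order: (T1.a,T1.b)
|PSO outcomes| = 4

T1.a=0 T1.b=0
T1.a=0 T1.b=2
T1.a=1 T1.b=0
T1.a=1 T1.b=2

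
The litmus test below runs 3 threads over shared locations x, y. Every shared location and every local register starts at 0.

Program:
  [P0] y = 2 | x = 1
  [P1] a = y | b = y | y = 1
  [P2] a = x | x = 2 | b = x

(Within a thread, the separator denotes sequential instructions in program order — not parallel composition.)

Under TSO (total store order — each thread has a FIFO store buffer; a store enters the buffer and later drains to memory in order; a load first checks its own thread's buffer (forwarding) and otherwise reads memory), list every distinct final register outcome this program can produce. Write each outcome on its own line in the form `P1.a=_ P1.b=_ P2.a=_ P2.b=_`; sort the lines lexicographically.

P1.a=0 P1.b=0 P2.a=0 P2.b=1
P1.a=0 P1.b=0 P2.a=0 P2.b=2
P1.a=0 P1.b=0 P2.a=1 P2.b=2
P1.a=0 P1.b=2 P2.a=0 P2.b=1
P1.a=0 P1.b=2 P2.a=0 P2.b=2
P1.a=0 P1.b=2 P2.a=1 P2.b=2
P1.a=2 P1.b=2 P2.a=0 P2.b=1
P1.a=2 P1.b=2 P2.a=0 P2.b=2
P1.a=2 P1.b=2 P2.a=1 P2.b=2

outcome vector order: (P1.a,P1.b,P2.a,P2.b)
|TSO outcomes| = 9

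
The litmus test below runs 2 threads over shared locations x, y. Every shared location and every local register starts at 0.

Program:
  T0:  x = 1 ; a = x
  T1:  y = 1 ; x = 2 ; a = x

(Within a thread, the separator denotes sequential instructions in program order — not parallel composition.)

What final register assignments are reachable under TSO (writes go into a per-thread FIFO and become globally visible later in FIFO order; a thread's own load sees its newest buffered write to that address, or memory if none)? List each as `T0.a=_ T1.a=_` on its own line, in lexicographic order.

outcome vector order: (T0.a,T1.a)
|TSO outcomes| = 3

T0.a=1 T1.a=1
T0.a=1 T1.a=2
T0.a=2 T1.a=2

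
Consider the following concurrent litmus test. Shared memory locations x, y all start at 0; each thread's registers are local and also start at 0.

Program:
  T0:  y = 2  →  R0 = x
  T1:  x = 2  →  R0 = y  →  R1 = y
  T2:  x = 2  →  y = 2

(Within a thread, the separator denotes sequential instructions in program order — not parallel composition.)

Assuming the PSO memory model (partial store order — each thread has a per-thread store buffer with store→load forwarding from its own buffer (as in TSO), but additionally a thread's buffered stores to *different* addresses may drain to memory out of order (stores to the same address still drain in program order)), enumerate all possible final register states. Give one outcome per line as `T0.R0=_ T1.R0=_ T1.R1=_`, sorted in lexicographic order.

outcome vector order: (T0.R0,T1.R0,T1.R1)
|PSO outcomes| = 6

T0.R0=0 T1.R0=0 T1.R1=0
T0.R0=0 T1.R0=0 T1.R1=2
T0.R0=0 T1.R0=2 T1.R1=2
T0.R0=2 T1.R0=0 T1.R1=0
T0.R0=2 T1.R0=0 T1.R1=2
T0.R0=2 T1.R0=2 T1.R1=2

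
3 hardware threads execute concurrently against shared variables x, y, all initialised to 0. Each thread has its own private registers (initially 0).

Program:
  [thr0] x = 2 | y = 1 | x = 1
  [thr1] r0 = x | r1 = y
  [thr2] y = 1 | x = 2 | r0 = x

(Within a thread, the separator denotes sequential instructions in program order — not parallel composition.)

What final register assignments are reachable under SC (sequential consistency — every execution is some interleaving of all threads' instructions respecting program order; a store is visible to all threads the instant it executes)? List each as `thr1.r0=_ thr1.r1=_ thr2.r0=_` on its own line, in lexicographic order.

outcome vector order: (thr1.r0,thr1.r1,thr2.r0)
|SC outcomes| = 10

thr1.r0=0 thr1.r1=0 thr2.r0=1
thr1.r0=0 thr1.r1=0 thr2.r0=2
thr1.r0=0 thr1.r1=1 thr2.r0=1
thr1.r0=0 thr1.r1=1 thr2.r0=2
thr1.r0=1 thr1.r1=1 thr2.r0=1
thr1.r0=1 thr1.r1=1 thr2.r0=2
thr1.r0=2 thr1.r1=0 thr2.r0=1
thr1.r0=2 thr1.r1=0 thr2.r0=2
thr1.r0=2 thr1.r1=1 thr2.r0=1
thr1.r0=2 thr1.r1=1 thr2.r0=2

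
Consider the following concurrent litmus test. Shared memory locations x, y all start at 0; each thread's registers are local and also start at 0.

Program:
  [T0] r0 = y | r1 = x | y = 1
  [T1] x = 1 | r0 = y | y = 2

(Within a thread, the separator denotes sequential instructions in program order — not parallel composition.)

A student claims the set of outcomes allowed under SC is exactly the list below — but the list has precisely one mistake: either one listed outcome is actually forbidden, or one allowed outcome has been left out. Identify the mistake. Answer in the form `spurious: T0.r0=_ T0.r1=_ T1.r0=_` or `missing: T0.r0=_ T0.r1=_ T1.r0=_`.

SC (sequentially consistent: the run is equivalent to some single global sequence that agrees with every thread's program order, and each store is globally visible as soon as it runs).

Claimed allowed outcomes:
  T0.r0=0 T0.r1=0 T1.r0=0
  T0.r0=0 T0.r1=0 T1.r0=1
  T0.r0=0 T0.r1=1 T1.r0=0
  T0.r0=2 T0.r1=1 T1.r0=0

missing: T0.r0=0 T0.r1=1 T1.r0=1

outcome vector order: (T0.r0,T0.r1,T1.r0)
under SC → 0/0/0 0/0/1 0/1/0 0/1/1 2/1/0
SC∖claimed = {0/1/1}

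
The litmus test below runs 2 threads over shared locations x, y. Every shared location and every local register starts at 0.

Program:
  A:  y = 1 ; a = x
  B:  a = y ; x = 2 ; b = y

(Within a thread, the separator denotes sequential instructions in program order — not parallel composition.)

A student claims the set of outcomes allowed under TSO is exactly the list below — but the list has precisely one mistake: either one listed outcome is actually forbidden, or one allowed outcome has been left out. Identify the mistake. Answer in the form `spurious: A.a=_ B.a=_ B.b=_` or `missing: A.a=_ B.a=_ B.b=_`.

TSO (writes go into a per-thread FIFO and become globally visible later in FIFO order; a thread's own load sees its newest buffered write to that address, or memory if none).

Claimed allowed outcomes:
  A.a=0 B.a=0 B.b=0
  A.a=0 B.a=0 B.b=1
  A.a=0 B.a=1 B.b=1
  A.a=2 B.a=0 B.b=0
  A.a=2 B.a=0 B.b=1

missing: A.a=2 B.a=1 B.b=1

outcome vector order: (A.a,B.a,B.b)
TSO: 6 outcomes — {<0 0 0>; <0 0 1>; <0 1 1>; <2 0 0>; <2 0 1>; <2 1 1>}
TSO∖claimed = {<2 1 1>}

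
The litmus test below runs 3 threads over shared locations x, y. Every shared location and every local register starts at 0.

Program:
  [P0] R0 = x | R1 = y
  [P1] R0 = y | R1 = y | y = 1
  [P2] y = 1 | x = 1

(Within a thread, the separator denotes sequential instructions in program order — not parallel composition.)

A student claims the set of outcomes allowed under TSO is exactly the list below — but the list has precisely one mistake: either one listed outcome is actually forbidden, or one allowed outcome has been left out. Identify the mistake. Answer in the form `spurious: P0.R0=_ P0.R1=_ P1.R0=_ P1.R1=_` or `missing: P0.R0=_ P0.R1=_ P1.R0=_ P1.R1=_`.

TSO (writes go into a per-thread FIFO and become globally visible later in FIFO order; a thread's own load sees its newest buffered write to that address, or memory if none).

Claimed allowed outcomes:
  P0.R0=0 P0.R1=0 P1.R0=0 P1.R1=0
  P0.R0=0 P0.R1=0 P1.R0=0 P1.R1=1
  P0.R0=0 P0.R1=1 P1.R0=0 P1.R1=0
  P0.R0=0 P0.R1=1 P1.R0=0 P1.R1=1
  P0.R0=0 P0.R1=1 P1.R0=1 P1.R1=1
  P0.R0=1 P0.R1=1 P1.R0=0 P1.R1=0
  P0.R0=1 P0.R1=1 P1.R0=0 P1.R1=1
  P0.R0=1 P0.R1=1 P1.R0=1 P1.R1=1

outcome vector order: (P0.R0,P0.R1,P1.R0,P1.R1)
TSO (9): <0 0 0 0>, <0 0 0 1>, <0 0 1 1>, <0 1 0 0>, <0 1 0 1>, <0 1 1 1>, <1 1 0 0>, <1 1 0 1>, <1 1 1 1>
TSO∖claimed = {<0 0 1 1>}

missing: P0.R0=0 P0.R1=0 P1.R0=1 P1.R1=1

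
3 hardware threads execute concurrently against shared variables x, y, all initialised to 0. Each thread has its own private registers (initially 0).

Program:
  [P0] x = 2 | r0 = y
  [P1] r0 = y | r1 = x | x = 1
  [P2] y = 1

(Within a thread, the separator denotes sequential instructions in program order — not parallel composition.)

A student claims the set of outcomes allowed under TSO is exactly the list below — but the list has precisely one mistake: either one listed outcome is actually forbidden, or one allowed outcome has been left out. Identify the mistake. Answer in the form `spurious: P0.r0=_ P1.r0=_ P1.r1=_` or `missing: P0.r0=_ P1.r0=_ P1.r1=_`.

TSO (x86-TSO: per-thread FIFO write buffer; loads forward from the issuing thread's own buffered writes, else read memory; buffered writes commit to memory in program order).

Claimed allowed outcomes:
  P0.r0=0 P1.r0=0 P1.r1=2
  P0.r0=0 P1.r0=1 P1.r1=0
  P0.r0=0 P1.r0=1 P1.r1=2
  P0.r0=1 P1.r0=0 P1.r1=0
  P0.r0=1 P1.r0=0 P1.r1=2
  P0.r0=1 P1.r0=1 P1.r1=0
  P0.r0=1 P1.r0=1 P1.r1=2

outcome vector order: (P0.r0,P1.r0,P1.r1)
TSO: 8 outcomes — {0/0/0, 0/0/2, 0/1/0, 0/1/2, 1/0/0, 1/0/2, 1/1/0, 1/1/2}
TSO∖claimed = {0/0/0}

missing: P0.r0=0 P1.r0=0 P1.r1=0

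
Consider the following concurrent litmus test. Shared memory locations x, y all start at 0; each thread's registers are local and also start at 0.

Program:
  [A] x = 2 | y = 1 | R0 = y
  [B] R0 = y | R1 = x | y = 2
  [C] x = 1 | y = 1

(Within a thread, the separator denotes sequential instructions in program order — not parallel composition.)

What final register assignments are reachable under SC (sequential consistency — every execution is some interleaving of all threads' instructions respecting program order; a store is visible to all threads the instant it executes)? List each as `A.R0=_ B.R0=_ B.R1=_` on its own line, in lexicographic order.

A.R0=1 B.R0=0 B.R1=0
A.R0=1 B.R0=0 B.R1=1
A.R0=1 B.R0=0 B.R1=2
A.R0=1 B.R0=1 B.R1=1
A.R0=1 B.R0=1 B.R1=2
A.R0=2 B.R0=0 B.R1=0
A.R0=2 B.R0=0 B.R1=1
A.R0=2 B.R0=0 B.R1=2
A.R0=2 B.R0=1 B.R1=1
A.R0=2 B.R0=1 B.R1=2

outcome vector order: (A.R0,B.R0,B.R1)
|SC outcomes| = 10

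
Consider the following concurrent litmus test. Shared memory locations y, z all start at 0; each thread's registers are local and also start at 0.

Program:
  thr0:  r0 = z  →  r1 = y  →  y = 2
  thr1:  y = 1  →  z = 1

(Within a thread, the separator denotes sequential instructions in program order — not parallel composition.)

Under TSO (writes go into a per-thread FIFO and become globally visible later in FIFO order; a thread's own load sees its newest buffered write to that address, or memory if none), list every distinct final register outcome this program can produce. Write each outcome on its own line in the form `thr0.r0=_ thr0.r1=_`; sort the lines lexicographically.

thr0.r0=0 thr0.r1=0
thr0.r0=0 thr0.r1=1
thr0.r0=1 thr0.r1=1

outcome vector order: (thr0.r0,thr0.r1)
|TSO outcomes| = 3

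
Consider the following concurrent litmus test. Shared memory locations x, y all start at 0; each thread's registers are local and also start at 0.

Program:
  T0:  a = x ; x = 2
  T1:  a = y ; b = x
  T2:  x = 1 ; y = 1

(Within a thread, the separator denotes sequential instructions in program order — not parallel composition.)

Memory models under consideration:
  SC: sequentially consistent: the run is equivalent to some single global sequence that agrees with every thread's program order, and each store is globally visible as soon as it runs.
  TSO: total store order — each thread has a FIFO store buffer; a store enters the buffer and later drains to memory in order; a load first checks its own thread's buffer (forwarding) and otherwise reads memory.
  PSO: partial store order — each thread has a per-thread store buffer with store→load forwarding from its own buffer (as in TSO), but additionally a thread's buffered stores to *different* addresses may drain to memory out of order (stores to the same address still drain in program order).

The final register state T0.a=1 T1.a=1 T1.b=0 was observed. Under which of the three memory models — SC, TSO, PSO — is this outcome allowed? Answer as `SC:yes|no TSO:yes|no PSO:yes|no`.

outcome vector order: (T0.a,T1.a,T1.b)
[SC] allowed = {0/0/0 0/0/1 0/0/2 0/1/1 0/1/2 1/0/0 1/0/1 1/0/2 1/1/1 1/1/2}
[TSO] allowed = {0/0/0 0/0/1 0/0/2 0/1/1 0/1/2 1/0/0 1/0/1 1/0/2 1/1/1 1/1/2}
[PSO] allowed = {0/0/0 0/0/1 0/0/2 0/1/0 0/1/1 0/1/2 1/0/0 1/0/1 1/0/2 1/1/0 1/1/1 1/1/2}
target 1/1/0 ∈ {PSO}

SC:no TSO:no PSO:yes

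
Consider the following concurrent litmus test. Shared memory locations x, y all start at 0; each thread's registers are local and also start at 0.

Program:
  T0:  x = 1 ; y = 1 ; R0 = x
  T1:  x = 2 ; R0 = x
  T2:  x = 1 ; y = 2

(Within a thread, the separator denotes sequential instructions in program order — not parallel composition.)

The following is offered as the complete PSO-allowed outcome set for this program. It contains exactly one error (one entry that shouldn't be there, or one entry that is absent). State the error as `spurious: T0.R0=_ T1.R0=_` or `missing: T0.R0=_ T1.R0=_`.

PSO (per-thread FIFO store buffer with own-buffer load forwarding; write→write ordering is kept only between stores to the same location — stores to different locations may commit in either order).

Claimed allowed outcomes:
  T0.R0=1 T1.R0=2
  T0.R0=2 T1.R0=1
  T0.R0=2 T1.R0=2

missing: T0.R0=1 T1.R0=1

outcome vector order: (T0.R0,T1.R0)
under PSO → 11 12 21 22
PSO∖claimed = {11}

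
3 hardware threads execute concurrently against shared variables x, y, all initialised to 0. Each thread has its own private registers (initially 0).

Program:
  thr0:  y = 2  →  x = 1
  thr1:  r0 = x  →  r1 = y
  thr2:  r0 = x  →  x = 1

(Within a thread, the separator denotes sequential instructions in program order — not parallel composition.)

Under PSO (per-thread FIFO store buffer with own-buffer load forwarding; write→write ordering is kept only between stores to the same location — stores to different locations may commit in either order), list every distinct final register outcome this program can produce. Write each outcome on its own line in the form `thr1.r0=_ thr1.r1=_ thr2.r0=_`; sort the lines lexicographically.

thr1.r0=0 thr1.r1=0 thr2.r0=0
thr1.r0=0 thr1.r1=0 thr2.r0=1
thr1.r0=0 thr1.r1=2 thr2.r0=0
thr1.r0=0 thr1.r1=2 thr2.r0=1
thr1.r0=1 thr1.r1=0 thr2.r0=0
thr1.r0=1 thr1.r1=0 thr2.r0=1
thr1.r0=1 thr1.r1=2 thr2.r0=0
thr1.r0=1 thr1.r1=2 thr2.r0=1

outcome vector order: (thr1.r0,thr1.r1,thr2.r0)
|PSO outcomes| = 8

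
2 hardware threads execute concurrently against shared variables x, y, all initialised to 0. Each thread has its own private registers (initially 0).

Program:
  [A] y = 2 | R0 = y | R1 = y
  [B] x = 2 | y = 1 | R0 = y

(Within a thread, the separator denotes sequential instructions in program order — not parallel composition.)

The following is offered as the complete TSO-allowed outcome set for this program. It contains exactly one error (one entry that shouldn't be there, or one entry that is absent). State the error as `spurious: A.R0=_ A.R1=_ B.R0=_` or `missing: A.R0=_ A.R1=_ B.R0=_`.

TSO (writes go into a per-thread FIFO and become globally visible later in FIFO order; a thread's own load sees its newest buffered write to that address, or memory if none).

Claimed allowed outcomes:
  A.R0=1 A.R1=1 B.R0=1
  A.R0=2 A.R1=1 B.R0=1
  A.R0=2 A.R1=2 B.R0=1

outcome vector order: (A.R0,A.R1,B.R0)
under TSO → (1,1,1) (2,1,1) (2,2,1) (2,2,2)
TSO∖claimed = {(2,2,2)}

missing: A.R0=2 A.R1=2 B.R0=2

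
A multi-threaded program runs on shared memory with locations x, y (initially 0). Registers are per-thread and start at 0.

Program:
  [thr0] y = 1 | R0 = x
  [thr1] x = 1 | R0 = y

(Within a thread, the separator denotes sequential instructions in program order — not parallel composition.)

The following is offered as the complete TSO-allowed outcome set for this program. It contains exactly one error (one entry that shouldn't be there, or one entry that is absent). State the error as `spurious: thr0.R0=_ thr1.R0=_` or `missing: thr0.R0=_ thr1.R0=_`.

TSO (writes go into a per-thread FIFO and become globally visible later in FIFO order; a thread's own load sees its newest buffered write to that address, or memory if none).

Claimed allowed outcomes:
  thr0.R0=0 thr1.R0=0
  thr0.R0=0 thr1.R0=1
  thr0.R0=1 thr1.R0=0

outcome vector order: (thr0.R0,thr1.R0)
TSO: 4 outcomes — {<0 0>, <0 1>, <1 0>, <1 1>}
TSO∖claimed = {<1 1>}

missing: thr0.R0=1 thr1.R0=1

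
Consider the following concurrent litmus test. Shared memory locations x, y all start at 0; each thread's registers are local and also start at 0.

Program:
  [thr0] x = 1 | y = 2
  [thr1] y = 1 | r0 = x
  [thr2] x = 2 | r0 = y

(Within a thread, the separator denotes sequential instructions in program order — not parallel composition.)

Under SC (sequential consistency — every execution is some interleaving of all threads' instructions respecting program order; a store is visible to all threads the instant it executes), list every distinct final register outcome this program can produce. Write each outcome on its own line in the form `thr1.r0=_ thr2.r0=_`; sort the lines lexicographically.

outcome vector order: (thr1.r0,thr2.r0)
|SC outcomes| = 8

thr1.r0=0 thr2.r0=1
thr1.r0=0 thr2.r0=2
thr1.r0=1 thr2.r0=0
thr1.r0=1 thr2.r0=1
thr1.r0=1 thr2.r0=2
thr1.r0=2 thr2.r0=0
thr1.r0=2 thr2.r0=1
thr1.r0=2 thr2.r0=2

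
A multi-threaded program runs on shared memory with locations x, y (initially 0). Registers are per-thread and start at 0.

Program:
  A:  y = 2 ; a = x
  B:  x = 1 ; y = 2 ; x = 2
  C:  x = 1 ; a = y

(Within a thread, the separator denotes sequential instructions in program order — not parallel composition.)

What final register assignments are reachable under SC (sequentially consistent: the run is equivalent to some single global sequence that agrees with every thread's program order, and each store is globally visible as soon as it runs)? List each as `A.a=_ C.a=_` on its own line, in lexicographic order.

outcome vector order: (A.a,C.a)
|SC outcomes| = 5

A.a=0 C.a=2
A.a=1 C.a=0
A.a=1 C.a=2
A.a=2 C.a=0
A.a=2 C.a=2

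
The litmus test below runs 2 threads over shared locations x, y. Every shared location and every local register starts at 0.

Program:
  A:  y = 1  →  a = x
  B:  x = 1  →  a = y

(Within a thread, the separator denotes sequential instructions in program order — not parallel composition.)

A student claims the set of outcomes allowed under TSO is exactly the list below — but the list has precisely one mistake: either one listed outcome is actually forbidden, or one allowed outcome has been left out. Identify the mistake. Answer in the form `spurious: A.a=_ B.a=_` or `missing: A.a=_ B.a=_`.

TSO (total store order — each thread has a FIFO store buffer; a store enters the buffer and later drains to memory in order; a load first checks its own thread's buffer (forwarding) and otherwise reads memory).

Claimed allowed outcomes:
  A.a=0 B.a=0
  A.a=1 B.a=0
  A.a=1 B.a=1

outcome vector order: (A.a,B.a)
under TSO → 00; 01; 10; 11
TSO∖claimed = {01}

missing: A.a=0 B.a=1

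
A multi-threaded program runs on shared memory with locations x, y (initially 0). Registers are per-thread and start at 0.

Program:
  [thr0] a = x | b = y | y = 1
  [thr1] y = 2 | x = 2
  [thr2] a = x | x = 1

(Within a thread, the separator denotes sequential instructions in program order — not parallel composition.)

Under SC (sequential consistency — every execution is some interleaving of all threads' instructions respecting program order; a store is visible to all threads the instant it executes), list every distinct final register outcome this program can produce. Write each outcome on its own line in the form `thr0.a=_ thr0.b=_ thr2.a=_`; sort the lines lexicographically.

outcome vector order: (thr0.a,thr0.b,thr2.a)
|SC outcomes| = 9

thr0.a=0 thr0.b=0 thr2.a=0
thr0.a=0 thr0.b=0 thr2.a=2
thr0.a=0 thr0.b=2 thr2.a=0
thr0.a=0 thr0.b=2 thr2.a=2
thr0.a=1 thr0.b=0 thr2.a=0
thr0.a=1 thr0.b=2 thr2.a=0
thr0.a=1 thr0.b=2 thr2.a=2
thr0.a=2 thr0.b=2 thr2.a=0
thr0.a=2 thr0.b=2 thr2.a=2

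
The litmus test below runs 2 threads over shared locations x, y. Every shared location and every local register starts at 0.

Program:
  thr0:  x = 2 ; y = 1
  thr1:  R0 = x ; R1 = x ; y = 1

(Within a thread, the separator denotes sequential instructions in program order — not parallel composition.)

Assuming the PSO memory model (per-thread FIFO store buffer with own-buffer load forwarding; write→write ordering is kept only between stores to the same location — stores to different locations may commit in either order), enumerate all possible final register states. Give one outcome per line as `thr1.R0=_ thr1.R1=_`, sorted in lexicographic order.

outcome vector order: (thr1.R0,thr1.R1)
|PSO outcomes| = 3

thr1.R0=0 thr1.R1=0
thr1.R0=0 thr1.R1=2
thr1.R0=2 thr1.R1=2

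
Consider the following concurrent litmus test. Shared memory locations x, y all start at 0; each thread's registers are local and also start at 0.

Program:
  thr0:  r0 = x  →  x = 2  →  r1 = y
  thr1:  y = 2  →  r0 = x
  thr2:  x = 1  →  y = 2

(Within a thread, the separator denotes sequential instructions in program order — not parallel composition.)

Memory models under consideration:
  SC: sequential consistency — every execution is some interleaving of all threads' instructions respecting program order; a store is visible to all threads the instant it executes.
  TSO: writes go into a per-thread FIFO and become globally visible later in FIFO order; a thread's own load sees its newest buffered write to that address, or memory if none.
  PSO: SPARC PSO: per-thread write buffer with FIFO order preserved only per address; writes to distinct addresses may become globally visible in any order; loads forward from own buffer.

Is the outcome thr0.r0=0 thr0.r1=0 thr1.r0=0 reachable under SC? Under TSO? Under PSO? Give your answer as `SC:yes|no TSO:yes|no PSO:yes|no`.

outcome vector order: (thr0.r0,thr0.r1,thr1.r0)
under SC → 001; 002; 020; 021; 022; 102; 120; 121; 122
under TSO → 000; 001; 002; 020; 021; 022; 100; 101; 102; 120; 121; 122
under PSO → 000; 001; 002; 020; 021; 022; 100; 101; 102; 120; 121; 122
target 000 ∈ {TSO,PSO}

SC:no TSO:yes PSO:yes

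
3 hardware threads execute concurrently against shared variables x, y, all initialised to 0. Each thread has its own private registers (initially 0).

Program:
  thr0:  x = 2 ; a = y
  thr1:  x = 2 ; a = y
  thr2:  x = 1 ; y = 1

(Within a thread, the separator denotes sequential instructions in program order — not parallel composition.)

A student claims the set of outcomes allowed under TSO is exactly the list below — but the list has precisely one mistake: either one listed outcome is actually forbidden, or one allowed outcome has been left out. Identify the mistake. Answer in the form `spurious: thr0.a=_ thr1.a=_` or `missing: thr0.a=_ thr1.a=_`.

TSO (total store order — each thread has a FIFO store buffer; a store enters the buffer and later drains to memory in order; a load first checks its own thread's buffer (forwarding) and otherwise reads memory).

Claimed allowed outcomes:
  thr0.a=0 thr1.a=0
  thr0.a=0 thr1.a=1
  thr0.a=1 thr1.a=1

missing: thr0.a=1 thr1.a=0

outcome vector order: (thr0.a,thr1.a)
TSO (4): <0 0>; <0 1>; <1 0>; <1 1>
TSO∖claimed = {<1 0>}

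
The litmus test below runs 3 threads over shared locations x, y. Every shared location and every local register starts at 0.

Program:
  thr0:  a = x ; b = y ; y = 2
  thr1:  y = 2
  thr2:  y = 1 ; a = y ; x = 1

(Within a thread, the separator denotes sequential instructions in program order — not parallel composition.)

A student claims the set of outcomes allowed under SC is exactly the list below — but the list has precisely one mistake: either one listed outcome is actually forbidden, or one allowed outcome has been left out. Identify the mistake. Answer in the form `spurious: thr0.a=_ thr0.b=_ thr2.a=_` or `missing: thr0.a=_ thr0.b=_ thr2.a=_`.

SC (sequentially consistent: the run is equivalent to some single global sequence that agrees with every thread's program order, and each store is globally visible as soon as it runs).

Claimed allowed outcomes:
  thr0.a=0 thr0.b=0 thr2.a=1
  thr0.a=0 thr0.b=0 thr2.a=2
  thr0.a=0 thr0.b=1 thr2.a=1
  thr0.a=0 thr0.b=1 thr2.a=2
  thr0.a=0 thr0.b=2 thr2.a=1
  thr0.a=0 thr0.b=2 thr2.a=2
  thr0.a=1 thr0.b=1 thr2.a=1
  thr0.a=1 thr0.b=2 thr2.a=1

outcome vector order: (thr0.a,thr0.b,thr2.a)
SC (9): (0,0,1) (0,0,2) (0,1,1) (0,1,2) (0,2,1) (0,2,2) (1,1,1) (1,2,1) (1,2,2)
SC∖claimed = {(1,2,2)}

missing: thr0.a=1 thr0.b=2 thr2.a=2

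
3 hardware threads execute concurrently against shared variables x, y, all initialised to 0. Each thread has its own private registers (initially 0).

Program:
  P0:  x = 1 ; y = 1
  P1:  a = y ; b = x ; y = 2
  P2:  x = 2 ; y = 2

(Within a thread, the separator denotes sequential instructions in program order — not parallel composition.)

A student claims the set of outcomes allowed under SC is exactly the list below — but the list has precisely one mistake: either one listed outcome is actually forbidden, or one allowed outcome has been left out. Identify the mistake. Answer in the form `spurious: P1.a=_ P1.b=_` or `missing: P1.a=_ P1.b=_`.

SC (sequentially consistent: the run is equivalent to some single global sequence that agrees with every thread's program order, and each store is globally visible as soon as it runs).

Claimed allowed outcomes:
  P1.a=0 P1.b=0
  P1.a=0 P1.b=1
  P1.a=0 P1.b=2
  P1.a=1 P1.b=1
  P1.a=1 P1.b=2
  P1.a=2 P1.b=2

outcome vector order: (P1.a,P1.b)
under SC → (0,0) (0,1) (0,2) (1,1) (1,2) (2,1) (2,2)
SC∖claimed = {(2,1)}

missing: P1.a=2 P1.b=1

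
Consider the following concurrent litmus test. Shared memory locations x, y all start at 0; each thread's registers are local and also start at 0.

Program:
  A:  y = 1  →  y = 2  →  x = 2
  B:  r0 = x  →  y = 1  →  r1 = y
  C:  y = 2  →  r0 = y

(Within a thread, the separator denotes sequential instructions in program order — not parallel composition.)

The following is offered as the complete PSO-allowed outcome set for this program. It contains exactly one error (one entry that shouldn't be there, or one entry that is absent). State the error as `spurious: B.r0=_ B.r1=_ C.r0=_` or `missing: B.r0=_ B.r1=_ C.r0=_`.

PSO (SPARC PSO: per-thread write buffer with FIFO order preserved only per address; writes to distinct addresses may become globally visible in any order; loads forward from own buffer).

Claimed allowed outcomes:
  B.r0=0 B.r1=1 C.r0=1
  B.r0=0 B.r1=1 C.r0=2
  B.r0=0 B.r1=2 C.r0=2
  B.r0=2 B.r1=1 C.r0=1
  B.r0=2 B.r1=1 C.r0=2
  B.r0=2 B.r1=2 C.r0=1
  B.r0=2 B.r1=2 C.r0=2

missing: B.r0=0 B.r1=2 C.r0=1

outcome vector order: (B.r0,B.r1,C.r0)
PSO: 8 outcomes — {011; 012; 021; 022; 211; 212; 221; 222}
PSO∖claimed = {021}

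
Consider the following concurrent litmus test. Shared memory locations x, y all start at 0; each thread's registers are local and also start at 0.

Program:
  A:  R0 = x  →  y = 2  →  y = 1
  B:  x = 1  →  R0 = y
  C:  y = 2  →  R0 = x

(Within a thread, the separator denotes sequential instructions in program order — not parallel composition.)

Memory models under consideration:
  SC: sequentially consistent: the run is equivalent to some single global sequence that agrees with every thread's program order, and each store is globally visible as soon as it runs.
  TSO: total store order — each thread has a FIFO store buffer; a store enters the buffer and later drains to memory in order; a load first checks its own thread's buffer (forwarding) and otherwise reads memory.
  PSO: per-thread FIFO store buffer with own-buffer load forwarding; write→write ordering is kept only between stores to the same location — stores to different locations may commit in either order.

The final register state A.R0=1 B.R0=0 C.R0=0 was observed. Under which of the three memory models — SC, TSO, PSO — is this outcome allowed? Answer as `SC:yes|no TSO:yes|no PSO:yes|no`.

outcome vector order: (A.R0,B.R0,C.R0)
SC: 10 outcomes — {001; 010; 011; 020; 021; 101; 110; 111; 120; 121}
TSO: 12 outcomes — {000; 001; 010; 011; 020; 021; 100; 101; 110; 111; 120; 121}
PSO: 12 outcomes — {000; 001; 010; 011; 020; 021; 100; 101; 110; 111; 120; 121}
target 100 ∈ {TSO,PSO}

SC:no TSO:yes PSO:yes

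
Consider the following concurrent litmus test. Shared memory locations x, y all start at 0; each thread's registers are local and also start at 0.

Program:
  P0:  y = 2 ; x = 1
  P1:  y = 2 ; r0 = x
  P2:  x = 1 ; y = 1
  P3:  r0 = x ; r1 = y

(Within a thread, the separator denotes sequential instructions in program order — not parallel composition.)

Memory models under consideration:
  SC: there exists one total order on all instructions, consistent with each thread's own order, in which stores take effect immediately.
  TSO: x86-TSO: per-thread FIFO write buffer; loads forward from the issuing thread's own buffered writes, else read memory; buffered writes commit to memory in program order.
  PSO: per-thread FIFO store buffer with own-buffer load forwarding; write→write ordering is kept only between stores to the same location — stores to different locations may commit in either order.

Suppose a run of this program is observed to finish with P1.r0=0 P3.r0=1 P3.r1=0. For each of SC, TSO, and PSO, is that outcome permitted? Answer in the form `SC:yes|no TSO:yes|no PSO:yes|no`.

SC:no TSO:yes PSO:yes

outcome vector order: (P1.r0,P3.r0,P3.r1)
[SC] allowed = {(0,0,0), (0,0,1), (0,0,2), (0,1,1), (0,1,2), (1,0,0), (1,0,1), (1,0,2), (1,1,0), (1,1,1), (1,1,2)}
[TSO] allowed = {(0,0,0), (0,0,1), (0,0,2), (0,1,0), (0,1,1), (0,1,2), (1,0,0), (1,0,1), (1,0,2), (1,1,0), (1,1,1), (1,1,2)}
[PSO] allowed = {(0,0,0), (0,0,1), (0,0,2), (0,1,0), (0,1,1), (0,1,2), (1,0,0), (1,0,1), (1,0,2), (1,1,0), (1,1,1), (1,1,2)}
target (0,1,0) ∈ {TSO,PSO}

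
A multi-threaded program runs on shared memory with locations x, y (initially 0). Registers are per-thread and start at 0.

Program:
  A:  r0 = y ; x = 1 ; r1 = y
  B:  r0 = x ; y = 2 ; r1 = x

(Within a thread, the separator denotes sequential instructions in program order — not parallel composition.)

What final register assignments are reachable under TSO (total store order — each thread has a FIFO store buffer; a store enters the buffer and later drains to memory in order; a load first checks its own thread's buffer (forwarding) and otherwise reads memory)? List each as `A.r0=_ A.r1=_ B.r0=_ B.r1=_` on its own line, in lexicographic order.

A.r0=0 A.r1=0 B.r0=0 B.r1=0
A.r0=0 A.r1=0 B.r0=0 B.r1=1
A.r0=0 A.r1=0 B.r0=1 B.r1=1
A.r0=0 A.r1=2 B.r0=0 B.r1=0
A.r0=0 A.r1=2 B.r0=0 B.r1=1
A.r0=0 A.r1=2 B.r0=1 B.r1=1
A.r0=2 A.r1=2 B.r0=0 B.r1=0
A.r0=2 A.r1=2 B.r0=0 B.r1=1

outcome vector order: (A.r0,A.r1,B.r0,B.r1)
|TSO outcomes| = 8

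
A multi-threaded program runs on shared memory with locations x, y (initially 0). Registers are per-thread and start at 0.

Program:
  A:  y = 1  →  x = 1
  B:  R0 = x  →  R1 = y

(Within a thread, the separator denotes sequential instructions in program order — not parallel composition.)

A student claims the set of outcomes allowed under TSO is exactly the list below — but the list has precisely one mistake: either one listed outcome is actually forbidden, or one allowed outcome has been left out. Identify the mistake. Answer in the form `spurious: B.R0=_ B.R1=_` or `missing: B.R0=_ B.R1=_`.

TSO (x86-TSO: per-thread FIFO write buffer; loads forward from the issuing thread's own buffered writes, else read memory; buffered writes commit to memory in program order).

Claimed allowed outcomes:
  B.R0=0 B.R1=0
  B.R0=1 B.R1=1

outcome vector order: (B.R0,B.R1)
[TSO] allowed = {00 01 11}
TSO∖claimed = {01}

missing: B.R0=0 B.R1=1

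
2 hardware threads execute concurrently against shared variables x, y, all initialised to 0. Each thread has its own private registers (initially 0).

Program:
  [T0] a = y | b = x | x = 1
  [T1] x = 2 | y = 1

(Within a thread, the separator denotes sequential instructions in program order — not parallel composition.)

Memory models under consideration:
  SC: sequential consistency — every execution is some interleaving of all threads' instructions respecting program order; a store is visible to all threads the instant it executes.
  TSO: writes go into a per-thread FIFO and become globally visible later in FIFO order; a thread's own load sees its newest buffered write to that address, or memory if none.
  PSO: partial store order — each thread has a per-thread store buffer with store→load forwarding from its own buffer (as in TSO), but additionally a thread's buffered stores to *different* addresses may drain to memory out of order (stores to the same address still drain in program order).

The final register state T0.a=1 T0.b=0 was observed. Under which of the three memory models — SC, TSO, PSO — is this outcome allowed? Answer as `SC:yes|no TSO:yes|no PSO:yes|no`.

outcome vector order: (T0.a,T0.b)
[SC] allowed = {(0,0) (0,2) (1,2)}
[TSO] allowed = {(0,0) (0,2) (1,2)}
[PSO] allowed = {(0,0) (0,2) (1,0) (1,2)}
target (1,0) ∈ {PSO}

SC:no TSO:no PSO:yes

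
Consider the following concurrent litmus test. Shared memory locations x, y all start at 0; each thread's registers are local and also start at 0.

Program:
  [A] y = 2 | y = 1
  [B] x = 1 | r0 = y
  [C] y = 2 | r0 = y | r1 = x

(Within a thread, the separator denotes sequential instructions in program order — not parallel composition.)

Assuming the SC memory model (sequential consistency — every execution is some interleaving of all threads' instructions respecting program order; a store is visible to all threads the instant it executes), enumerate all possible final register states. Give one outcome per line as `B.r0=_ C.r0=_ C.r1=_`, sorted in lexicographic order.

outcome vector order: (B.r0,C.r0,C.r1)
|SC outcomes| = 9

B.r0=0 C.r0=1 C.r1=1
B.r0=0 C.r0=2 C.r1=1
B.r0=1 C.r0=1 C.r1=0
B.r0=1 C.r0=1 C.r1=1
B.r0=1 C.r0=2 C.r1=0
B.r0=1 C.r0=2 C.r1=1
B.r0=2 C.r0=1 C.r1=1
B.r0=2 C.r0=2 C.r1=0
B.r0=2 C.r0=2 C.r1=1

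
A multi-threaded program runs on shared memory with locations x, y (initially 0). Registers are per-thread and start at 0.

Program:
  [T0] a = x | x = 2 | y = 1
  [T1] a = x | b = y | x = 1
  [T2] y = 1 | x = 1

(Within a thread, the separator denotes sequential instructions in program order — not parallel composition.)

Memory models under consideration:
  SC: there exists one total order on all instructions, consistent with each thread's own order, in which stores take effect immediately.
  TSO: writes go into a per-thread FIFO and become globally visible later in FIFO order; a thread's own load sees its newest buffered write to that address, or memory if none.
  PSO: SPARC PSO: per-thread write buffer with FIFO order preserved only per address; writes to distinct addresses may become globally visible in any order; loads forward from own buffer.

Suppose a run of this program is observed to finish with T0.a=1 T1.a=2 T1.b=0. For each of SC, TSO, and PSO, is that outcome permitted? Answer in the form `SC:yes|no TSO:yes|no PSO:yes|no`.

outcome vector order: (T0.a,T1.a,T1.b)
SC: 9 outcomes — {0/0/0; 0/0/1; 0/1/1; 0/2/0; 0/2/1; 1/0/0; 1/0/1; 1/1/1; 1/2/1}
TSO: 9 outcomes — {0/0/0; 0/0/1; 0/1/1; 0/2/0; 0/2/1; 1/0/0; 1/0/1; 1/1/1; 1/2/1}
PSO: 12 outcomes — {0/0/0; 0/0/1; 0/1/0; 0/1/1; 0/2/0; 0/2/1; 1/0/0; 1/0/1; 1/1/0; 1/1/1; 1/2/0; 1/2/1}
target 1/2/0 ∈ {PSO}

SC:no TSO:no PSO:yes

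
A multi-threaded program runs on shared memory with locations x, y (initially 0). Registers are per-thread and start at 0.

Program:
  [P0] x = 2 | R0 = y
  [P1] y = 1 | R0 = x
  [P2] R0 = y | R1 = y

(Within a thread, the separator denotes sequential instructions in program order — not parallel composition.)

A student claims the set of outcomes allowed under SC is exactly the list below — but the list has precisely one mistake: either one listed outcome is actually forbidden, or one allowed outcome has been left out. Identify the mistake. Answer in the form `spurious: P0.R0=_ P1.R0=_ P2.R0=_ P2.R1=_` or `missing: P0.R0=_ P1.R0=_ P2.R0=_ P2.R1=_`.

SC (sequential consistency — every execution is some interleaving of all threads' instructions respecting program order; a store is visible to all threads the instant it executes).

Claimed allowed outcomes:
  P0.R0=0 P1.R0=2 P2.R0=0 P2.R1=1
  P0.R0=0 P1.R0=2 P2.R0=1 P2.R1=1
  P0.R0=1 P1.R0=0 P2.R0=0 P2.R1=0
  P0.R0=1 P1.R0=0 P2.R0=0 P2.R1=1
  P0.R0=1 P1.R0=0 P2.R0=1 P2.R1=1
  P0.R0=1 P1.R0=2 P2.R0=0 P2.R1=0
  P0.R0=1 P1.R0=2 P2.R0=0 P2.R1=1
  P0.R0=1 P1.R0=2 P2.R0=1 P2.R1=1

missing: P0.R0=0 P1.R0=2 P2.R0=0 P2.R1=0

outcome vector order: (P0.R0,P1.R0,P2.R0,P2.R1)
SC (9): <0 2 0 0>; <0 2 0 1>; <0 2 1 1>; <1 0 0 0>; <1 0 0 1>; <1 0 1 1>; <1 2 0 0>; <1 2 0 1>; <1 2 1 1>
SC∖claimed = {<0 2 0 0>}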